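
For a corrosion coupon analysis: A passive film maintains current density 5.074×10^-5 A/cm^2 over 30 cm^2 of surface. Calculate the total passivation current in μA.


I = i_pass * A, then convert A → μA (×10^6)
I = 5.074×10^-5 * 30 * 10^6 = 1522.2 μA

1522.2 μA


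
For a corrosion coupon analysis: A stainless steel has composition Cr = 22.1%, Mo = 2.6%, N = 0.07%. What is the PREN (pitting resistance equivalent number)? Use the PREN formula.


Apply the PREN formula: PREN = Cr + 3.3*Mo + 16*N
PREN = 22.1 + 3.3*2.6 + 16*0.07
PREN = 22.1 + 8.58 + 1.12 = 31.8

31.8


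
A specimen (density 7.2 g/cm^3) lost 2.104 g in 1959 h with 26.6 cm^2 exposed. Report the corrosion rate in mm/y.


Apply the mm/y weight-loss relation: CR = 87600 * W / (D * A * T)
Numerator: 87600 * 2.104 = 184310.4
Denominator: 7.2 * 26.6 * 1959 = 375187.68
CR = 184310.4 / 375187.68 = 0.491249 mm/y

0.491249 mm/y


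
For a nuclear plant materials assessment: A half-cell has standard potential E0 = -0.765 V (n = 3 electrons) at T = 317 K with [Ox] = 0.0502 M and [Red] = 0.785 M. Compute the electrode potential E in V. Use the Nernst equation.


Apply the Nernst equation: E = E0 + (RT/nF)*ln([Ox]/[Red])
Step 1: RT/nF = 8.314*317/(3*96485) = 0.00910517 V
Step 2: [Ox]/[Red] = 0.0502/0.785 = 0.063949
Step 3: ln(0.063949) = -2.749669
Step 4: correction = 0.00910517 * -2.749669 = -0.025 V
E = -0.765 + -0.025 = -0.79 V

-0.79 V


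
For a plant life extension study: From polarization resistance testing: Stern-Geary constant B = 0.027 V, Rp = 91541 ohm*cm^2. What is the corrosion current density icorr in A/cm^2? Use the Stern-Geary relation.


Apply the Stern-Geary relation: icorr = B / Rp
icorr = 0.027 / 91541 = 2.949×10^-7 A/cm^2

2.949×10^-7 A/cm^2


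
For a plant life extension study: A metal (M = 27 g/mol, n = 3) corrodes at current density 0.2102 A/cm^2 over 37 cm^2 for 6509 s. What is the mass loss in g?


Apply Faraday's law: m = i*A*t*M / (n*F)
Total charge passed Q = i*A*t = 0.2102*37*6509 = 50623.0966 C
m = Q*M/(n*F) = 50623.0966*27/(3*96485) = 4.72206 g

4.72206 g


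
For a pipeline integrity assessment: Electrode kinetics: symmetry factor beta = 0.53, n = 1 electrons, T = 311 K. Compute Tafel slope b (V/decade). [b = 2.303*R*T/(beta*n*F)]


Apply the Tafel slope relation: b = 2.303*R*T/(beta*n*F)
Numerator: 2.303 * 8.314 * 311 = 5954.76
Denominator: 0.53 * 1 * 96485 = 51137.05
b = 5954.76 / 51137.05 = 0.1164 V/decade

0.1164 V/decade


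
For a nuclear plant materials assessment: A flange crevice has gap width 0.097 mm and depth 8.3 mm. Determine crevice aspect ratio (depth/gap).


Aspect ratio = depth / gap
Ratio = 8.3 / 0.097 = 85.6

85.6


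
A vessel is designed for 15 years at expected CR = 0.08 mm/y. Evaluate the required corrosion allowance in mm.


Corrosion allowance = CR × design life
CA = 0.08 * 15 = 1.2 mm

1.2 mm


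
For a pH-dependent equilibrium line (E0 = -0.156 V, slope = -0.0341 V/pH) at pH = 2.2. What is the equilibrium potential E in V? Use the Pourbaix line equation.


Apply the Pourbaix line equation: E = E0 + slope*pH
E = -0.156 + (-0.0341)*2.2 = -0.156 + (-0.07502) = -0.23102 V
Rounded to 4 decimal places: E = -0.2310 V

-0.2310 V


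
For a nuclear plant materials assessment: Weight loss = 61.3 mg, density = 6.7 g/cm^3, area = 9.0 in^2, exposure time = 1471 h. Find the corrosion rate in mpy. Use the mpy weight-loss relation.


Apply the mpy weight-loss relation: CR = 534 * W / (D * A * T)
Numerator: 534 * 61.3 = 32734.2
Denominator: 6.7 * 9.0 * 1471 = 88701.3
CR = 32734.2 / 88701.3 = 0.36904 mpy

0.36904 mpy


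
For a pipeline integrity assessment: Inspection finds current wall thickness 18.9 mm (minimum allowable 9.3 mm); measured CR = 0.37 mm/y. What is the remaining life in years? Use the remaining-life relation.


Apply the remaining-life relation: RL = (t_current − t_min) / CR
RL = (18.9 − 9.3) / 0.37 = 9.6 / 0.37 = 25.9 years

25.9 years


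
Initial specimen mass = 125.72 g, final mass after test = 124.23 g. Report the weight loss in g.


Weight loss = initial − final
WL = 125.72 − 124.23 = 1.49 g

1.49 g


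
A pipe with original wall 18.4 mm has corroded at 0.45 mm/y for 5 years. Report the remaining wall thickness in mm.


Remaining wall = original − CR × time
t = 18.4 − 0.45*5 = 18.4 − 2.25 = 16.15 mm

16.15 mm


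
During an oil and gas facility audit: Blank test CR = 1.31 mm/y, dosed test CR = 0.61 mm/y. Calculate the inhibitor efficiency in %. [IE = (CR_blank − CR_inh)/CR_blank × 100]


Apply the inhibitor-efficiency definition: IE = (CR_blank − CR_inh)/CR_blank × 100
IE = (1.31 − 0.61) / 1.31 × 100
IE = 0.7 / 1.31 × 100 = 53.4 %

53.4 %


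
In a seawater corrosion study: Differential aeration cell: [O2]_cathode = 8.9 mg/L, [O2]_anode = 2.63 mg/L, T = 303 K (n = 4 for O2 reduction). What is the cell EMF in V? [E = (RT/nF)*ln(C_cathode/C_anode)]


Apply the Nernst concentration-cell relation: E = (RT/nF)*ln(C_cathode/C_anode)
RT/nF = 8.314*303/(4*96485) = 0.00652729 V
ln(8.9/2.63) = 1.21907
E = 0.00652729 * 1.21907 = 0.00796 V

0.00796 V


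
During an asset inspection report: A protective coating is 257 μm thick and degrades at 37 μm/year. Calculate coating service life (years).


Service life = thickness / degradation rate
Life = 257 / 37 = 6.9 years

6.9 years


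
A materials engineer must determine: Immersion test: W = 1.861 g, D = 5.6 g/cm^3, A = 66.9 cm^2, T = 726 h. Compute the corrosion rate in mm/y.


Apply the mm/y weight-loss relation: CR = 87600 * W / (D * A * T)
Numerator: 87600 * 1.861 = 163023.6
Denominator: 5.6 * 66.9 * 726 = 271988.64
CR = 163023.6 / 271988.64 = 0.59938 mm/y

0.59938 mm/y


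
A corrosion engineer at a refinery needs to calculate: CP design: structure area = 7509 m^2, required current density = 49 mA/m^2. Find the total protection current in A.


I = area * current density, then convert mA → A (÷1000)
I = 7509 * 49 / 1000 = 367.94 A

367.94 A


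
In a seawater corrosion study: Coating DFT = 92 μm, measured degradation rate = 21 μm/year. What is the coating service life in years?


Service life = thickness / degradation rate
Life = 92 / 21 = 4.4 years

4.4 years


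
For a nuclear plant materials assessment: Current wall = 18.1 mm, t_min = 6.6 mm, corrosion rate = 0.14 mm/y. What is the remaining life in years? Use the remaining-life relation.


Apply the remaining-life relation: RL = (t_current − t_min) / CR
RL = (18.1 − 6.6) / 0.14 = 11.5 / 0.14 = 82.1 years

82.1 years


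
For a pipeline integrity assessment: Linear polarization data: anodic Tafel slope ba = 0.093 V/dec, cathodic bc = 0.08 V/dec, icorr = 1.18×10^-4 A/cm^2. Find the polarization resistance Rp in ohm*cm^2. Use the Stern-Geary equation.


Apply the Stern-Geary equation: Rp = ba*bc / (2.303*icorr*(ba+bc))
ba*bc = 0.093*0.08 = 0.00744
ba+bc = 0.173; 2.303*icorr*(ba+bc) = 2.303*1.18×10^-4*0.173 = 4.7013442×10^-5
Rp = 0.00744 / 4.7013442×10^-5 = 158.3 ohm*cm^2

158.3 ohm*cm^2


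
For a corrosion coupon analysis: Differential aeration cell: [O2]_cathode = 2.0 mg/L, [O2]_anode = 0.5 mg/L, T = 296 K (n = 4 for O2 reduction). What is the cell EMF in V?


Apply the Nernst concentration-cell relation: E = (RT/nF)*ln(C_cathode/C_anode)
RT/nF = 8.314*296/(4*96485) = 0.00637649 V
ln(2.0/0.5) = 1.38629
E = 0.00637649 * 1.38629 = 0.00884 V

0.00884 V


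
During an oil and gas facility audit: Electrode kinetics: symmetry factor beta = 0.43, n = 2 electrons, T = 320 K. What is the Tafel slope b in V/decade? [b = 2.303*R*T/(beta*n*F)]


Apply the Tafel slope relation: b = 2.303*R*T/(beta*n*F)
Numerator: 2.303 * 8.314 * 320 = 6127.09
Denominator: 0.43 * 2 * 96485 = 82977.1
b = 6127.09 / 82977.1 = 0.074 V/decade

0.074 V/decade


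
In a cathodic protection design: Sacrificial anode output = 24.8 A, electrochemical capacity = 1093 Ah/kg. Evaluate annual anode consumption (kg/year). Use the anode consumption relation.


Annual consumption = current * hours per year / capacity
Rate = 24.8 * 8760 / 1093 = 198.8 kg/year

198.8 kg/year


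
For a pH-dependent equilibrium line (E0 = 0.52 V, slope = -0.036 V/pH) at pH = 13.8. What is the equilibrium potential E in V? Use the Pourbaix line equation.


Apply the Pourbaix line equation: E = E0 + slope*pH
E = 0.52 + (-0.036)*13.8 = 0.52 + (-0.4968) = 0.0232 V
Rounded to 4 decimal places: E = 0.0232 V

0.0232 V


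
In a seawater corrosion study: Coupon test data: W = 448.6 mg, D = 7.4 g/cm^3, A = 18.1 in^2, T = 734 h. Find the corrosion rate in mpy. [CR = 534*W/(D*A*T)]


Apply the mpy weight-loss relation: CR = 534 * W / (D * A * T)
Numerator: 534 * 448.6 = 239552.4
Denominator: 7.4 * 18.1 * 734 = 98311.96
CR = 239552.4 / 98311.96 = 2.43666 mpy

2.43666 mpy


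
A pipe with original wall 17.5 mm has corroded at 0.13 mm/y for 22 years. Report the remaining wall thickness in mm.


Remaining wall = original − CR × time
t = 17.5 − 0.13*22 = 17.5 − 2.86 = 14.64 mm

14.64 mm


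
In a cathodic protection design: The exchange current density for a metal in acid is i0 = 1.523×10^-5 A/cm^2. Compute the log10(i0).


i0 = 1.523×10^-5 A/cm^2
log10(i0) = -4.817

-4.817


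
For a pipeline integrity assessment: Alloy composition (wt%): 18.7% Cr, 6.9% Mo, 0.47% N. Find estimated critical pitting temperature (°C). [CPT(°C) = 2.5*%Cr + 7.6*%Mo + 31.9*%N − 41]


Apply the ASTM G48 empirical CPT estimate: CPT(°C) = 2.5*%Cr + 7.6*%Mo + 31.9*%N − 41
2.5*18.7 = 46.75; 7.6*6.9 = 52.44; 31.9*0.47 = 14.993
CPT = 46.75 + 52.44 + 14.993 − 41 = 73.183 °C
Rounded to 0.1 °C: CPT ≈ 73.2 °C

73.2 °C


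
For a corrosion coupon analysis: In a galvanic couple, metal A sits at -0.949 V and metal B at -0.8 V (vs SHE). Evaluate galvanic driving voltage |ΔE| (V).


Driving voltage is the absolute potential difference.
|ΔE| = |-0.949 − (-0.8)| = 0.149 V

0.149 V


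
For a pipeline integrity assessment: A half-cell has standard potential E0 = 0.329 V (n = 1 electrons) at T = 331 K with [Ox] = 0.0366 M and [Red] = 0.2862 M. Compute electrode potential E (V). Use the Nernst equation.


Apply the Nernst equation: E = E0 + (RT/nF)*ln([Ox]/[Red])
Step 1: RT/nF = 8.314*331/(1*96485) = 0.02852188 V
Step 2: [Ox]/[Red] = 0.0366/0.2862 = 0.127883
Step 3: ln(0.127883) = -2.056639
Step 4: correction = 0.02852188 * -2.056639 = -0.0587 V
E = 0.329 + -0.0587 = 0.2703 V

0.2703 V


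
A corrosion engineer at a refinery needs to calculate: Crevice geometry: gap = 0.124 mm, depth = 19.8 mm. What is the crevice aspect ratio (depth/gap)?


Aspect ratio = depth / gap
Ratio = 19.8 / 0.124 = 159.7

159.7


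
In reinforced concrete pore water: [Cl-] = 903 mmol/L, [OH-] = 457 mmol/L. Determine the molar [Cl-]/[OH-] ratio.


Threshold parameter = [Cl-] / [OH-] (molar basis; both in mmol/L, so units cancel)
Ratio = 903 / 457 = 1.98

1.98


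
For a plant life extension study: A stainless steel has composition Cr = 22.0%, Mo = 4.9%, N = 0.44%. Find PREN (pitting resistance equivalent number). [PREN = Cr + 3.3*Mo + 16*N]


Apply the PREN formula: PREN = Cr + 3.3*Mo + 16*N
PREN = 22.0 + 3.3*4.9 + 16*0.44
PREN = 22.0 + 16.17 + 7.04 = 45.21

45.21


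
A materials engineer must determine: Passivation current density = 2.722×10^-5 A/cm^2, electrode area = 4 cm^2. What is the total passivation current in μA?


I = i_pass * A, then convert A → μA (×10^6)
I = 2.722×10^-5 * 4 * 10^6 = 108.88 μA

108.88 μA


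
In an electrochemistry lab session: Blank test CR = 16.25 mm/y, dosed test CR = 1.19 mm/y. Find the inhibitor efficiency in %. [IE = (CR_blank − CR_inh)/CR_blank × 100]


Apply the inhibitor-efficiency definition: IE = (CR_blank − CR_inh)/CR_blank × 100
IE = (16.25 − 1.19) / 16.25 × 100
IE = 15.06 / 16.25 × 100 = 92.7 %

92.7 %


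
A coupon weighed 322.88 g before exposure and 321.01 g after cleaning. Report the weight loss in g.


Weight loss = initial − final
WL = 322.88 − 321.01 = 1.87 g

1.87 g


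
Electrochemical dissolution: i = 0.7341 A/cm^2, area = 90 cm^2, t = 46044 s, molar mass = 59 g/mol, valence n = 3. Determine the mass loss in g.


Apply Faraday's law: m = i*A*t*M / (n*F)
Total charge passed Q = i*A*t = 0.7341*90*46044 = 3042081.036 C
m = Q*M/(n*F) = 3042081.036*59/(3*96485) = 620.0714 g

620.0714 g


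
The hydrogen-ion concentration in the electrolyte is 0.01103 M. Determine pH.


pH = −log10[H+]
pH = −log10(0.01103) = 1.96

1.96


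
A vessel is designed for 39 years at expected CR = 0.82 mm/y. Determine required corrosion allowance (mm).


Corrosion allowance = CR × design life
CA = 0.82 * 39 = 31.98 mm

31.98 mm


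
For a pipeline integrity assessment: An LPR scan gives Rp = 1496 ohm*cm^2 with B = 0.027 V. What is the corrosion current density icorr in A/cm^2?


Apply the Stern-Geary relation: icorr = B / Rp
icorr = 0.027 / 1496 = 1.805×10^-5 A/cm^2

1.805×10^-5 A/cm^2


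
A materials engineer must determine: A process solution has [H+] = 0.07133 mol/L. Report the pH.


pH = −log10[H+]
pH = −log10(0.07133) = 1.15

1.15


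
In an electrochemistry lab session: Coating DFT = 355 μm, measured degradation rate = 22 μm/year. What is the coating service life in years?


Service life = thickness / degradation rate
Life = 355 / 22 = 16.1 years

16.1 years


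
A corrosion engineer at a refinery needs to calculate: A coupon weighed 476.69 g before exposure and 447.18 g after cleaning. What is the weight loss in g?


Weight loss = initial − final
WL = 476.69 − 447.18 = 29.51 g

29.51 g


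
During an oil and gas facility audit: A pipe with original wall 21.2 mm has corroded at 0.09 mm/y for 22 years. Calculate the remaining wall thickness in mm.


Remaining wall = original − CR × time
t = 21.2 − 0.09*22 = 21.2 − 1.98 = 19.22 mm

19.22 mm


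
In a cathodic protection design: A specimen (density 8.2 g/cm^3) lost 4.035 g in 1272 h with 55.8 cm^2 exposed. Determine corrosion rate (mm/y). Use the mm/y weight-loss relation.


Apply the mm/y weight-loss relation: CR = 87600 * W / (D * A * T)
Numerator: 87600 * 4.035 = 353466.0
Denominator: 8.2 * 55.8 * 1272 = 582016.32
CR = 353466.0 / 582016.32 = 0.60731 mm/y

0.60731 mm/y


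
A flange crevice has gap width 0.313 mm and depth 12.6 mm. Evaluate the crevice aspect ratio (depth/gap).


Aspect ratio = depth / gap
Ratio = 12.6 / 0.313 = 40.3

40.3


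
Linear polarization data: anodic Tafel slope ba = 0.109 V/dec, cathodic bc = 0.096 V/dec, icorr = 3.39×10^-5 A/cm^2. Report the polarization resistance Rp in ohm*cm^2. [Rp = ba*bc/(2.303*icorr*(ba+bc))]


Apply the Stern-Geary equation: Rp = ba*bc / (2.303*icorr*(ba+bc))
ba*bc = 0.109*0.096 = 0.010464
ba+bc = 0.205; 2.303*icorr*(ba+bc) = 2.303*3.39×10^-5*0.205 = 1.6004698×10^-5
Rp = 0.010464 / 1.6004698×10^-5 = 653.81 ohm*cm^2

653.81 ohm*cm^2


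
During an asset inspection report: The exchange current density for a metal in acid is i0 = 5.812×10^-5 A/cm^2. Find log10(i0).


i0 = 5.812×10^-5 A/cm^2
log10(i0) = -4.236

-4.236


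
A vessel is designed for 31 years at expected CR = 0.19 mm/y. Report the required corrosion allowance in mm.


Corrosion allowance = CR × design life
CA = 0.19 * 31 = 5.89 mm

5.89 mm


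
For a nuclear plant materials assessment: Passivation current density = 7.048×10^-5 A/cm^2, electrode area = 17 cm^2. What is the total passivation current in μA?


I = i_pass * A, then convert A → μA (×10^6)
I = 7.048×10^-5 * 17 * 10^6 = 1198.16 μA

1198.16 μA


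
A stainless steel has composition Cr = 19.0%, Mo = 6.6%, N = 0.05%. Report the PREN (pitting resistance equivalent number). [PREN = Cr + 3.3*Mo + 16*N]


Apply the PREN formula: PREN = Cr + 3.3*Mo + 16*N
PREN = 19.0 + 3.3*6.6 + 16*0.05
PREN = 19.0 + 21.78 + 0.8 = 41.58

41.58


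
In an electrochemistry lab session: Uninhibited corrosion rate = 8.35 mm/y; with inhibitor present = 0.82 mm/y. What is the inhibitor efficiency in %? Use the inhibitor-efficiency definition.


Apply the inhibitor-efficiency definition: IE = (CR_blank − CR_inh)/CR_blank × 100
IE = (8.35 − 0.82) / 8.35 × 100
IE = 7.53 / 8.35 × 100 = 90.2 %

90.2 %


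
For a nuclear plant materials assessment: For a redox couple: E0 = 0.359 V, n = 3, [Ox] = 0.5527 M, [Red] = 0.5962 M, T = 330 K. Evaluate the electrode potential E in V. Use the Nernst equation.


Apply the Nernst equation: E = E0 + (RT/nF)*ln([Ox]/[Red])
Step 1: RT/nF = 8.314*330/(3*96485) = 0.00947857 V
Step 2: [Ox]/[Red] = 0.5527/0.5962 = 0.927038
Step 3: ln(0.927038) = -0.075761
Step 4: correction = 0.00947857 * -0.075761 = -0.0007 V
E = 0.359 + -0.0007 = 0.3583 V

0.3583 V


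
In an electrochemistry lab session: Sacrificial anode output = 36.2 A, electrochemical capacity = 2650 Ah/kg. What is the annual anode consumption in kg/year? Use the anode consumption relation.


Annual consumption = current * hours per year / capacity
Rate = 36.2 * 8760 / 2650 = 119.7 kg/year

119.7 kg/year


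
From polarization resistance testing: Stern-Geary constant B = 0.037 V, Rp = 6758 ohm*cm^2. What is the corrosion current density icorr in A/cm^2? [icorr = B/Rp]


Apply the Stern-Geary relation: icorr = B / Rp
icorr = 0.037 / 6758 = 5.475×10^-6 A/cm^2

5.475×10^-6 A/cm^2


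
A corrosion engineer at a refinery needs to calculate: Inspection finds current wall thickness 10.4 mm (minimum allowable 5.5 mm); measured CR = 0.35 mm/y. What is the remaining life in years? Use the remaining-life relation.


Apply the remaining-life relation: RL = (t_current − t_min) / CR
RL = (10.4 − 5.5) / 0.35 = 4.9 / 0.35 = 14.0 years

14.0 years


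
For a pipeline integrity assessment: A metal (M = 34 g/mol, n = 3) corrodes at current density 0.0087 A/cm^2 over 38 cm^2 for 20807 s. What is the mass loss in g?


Apply Faraday's law: m = i*A*t*M / (n*F)
Total charge passed Q = i*A*t = 0.0087*38*20807 = 6878.7942 C
m = Q*M/(n*F) = 6878.7942*34/(3*96485) = 0.808 g

0.808 g


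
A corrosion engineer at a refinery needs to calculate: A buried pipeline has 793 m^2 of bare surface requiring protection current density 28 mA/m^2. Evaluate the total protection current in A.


I = area * current density, then convert mA → A (÷1000)
I = 793 * 28 / 1000 = 22.2 A

22.2 A


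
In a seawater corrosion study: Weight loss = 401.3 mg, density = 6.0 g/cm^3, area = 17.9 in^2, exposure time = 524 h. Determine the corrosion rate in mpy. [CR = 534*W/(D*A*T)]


Apply the mpy weight-loss relation: CR = 534 * W / (D * A * T)
Numerator: 534 * 401.3 = 214294.2
Denominator: 6.0 * 17.9 * 524 = 56277.6
CR = 214294.2 / 56277.6 = 3.808 mpy

3.808 mpy


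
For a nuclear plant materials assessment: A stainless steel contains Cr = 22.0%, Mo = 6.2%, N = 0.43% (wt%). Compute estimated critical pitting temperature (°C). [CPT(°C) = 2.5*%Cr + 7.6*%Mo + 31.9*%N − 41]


Apply the ASTM G48 empirical CPT estimate: CPT(°C) = 2.5*%Cr + 7.6*%Mo + 31.9*%N − 41
2.5*22.0 = 55; 7.6*6.2 = 47.12; 31.9*0.43 = 13.717
CPT = 55 + 47.12 + 13.717 − 41 = 74.837 °C
Rounded to 0.1 °C: CPT ≈ 74.8 °C

74.8 °C


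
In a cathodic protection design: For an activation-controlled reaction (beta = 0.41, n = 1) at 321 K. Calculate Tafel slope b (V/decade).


Apply the Tafel slope relation: b = 2.303*R*T/(beta*n*F)
Numerator: 2.303 * 8.314 * 321 = 6146.23
Denominator: 0.41 * 1 * 96485 = 39558.85
b = 6146.23 / 39558.85 = 0.155 V/decade

0.155 V/decade


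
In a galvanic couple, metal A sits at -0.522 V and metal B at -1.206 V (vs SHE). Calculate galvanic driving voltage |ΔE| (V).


Driving voltage is the absolute potential difference.
|ΔE| = |-0.522 − (-1.206)| = 0.684 V

0.684 V


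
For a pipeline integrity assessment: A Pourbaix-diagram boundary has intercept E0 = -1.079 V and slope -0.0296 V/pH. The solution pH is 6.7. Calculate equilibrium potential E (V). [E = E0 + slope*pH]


Apply the Pourbaix line equation: E = E0 + slope*pH
E = -1.079 + (-0.0296)*6.7 = -1.079 + (-0.19832) = -1.27732 V
Rounded to 4 decimal places: E = -1.2773 V

-1.2773 V


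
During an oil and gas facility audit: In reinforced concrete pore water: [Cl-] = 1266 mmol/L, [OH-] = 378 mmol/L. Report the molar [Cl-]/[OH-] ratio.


Threshold parameter = [Cl-] / [OH-] (molar basis; both in mmol/L, so units cancel)
Ratio = 1266 / 378 = 3.35

3.35


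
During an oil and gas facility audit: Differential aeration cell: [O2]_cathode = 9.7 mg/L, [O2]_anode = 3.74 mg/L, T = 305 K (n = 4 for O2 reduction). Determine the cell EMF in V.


Apply the Nernst concentration-cell relation: E = (RT/nF)*ln(C_cathode/C_anode)
RT/nF = 8.314*305/(4*96485) = 0.00657037 V
ln(9.7/3.74) = 0.95304
E = 0.00657037 * 0.95304 = 0.00626 V

0.00626 V


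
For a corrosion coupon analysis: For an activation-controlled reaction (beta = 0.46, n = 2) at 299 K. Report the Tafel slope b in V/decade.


Apply the Tafel slope relation: b = 2.303*R*T/(beta*n*F)
Numerator: 2.303 * 8.314 * 299 = 5725.0
Denominator: 0.46 * 2 * 96485 = 88766.2
b = 5725.0 / 88766.2 = 0.064 V/decade

0.064 V/decade


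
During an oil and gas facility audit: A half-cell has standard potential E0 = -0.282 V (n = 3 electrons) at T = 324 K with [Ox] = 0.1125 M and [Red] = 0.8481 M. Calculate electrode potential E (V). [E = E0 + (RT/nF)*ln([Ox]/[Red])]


Apply the Nernst equation: E = E0 + (RT/nF)*ln([Ox]/[Red])
Step 1: RT/nF = 8.314*324/(3*96485) = 0.00930623 V
Step 2: [Ox]/[Red] = 0.1125/0.8481 = 0.132649
Step 3: ln(0.132649) = -2.020049
Step 4: correction = 0.00930623 * -2.020049 = -0.019 V
E = -0.282 + -0.019 = -0.301 V

-0.301 V


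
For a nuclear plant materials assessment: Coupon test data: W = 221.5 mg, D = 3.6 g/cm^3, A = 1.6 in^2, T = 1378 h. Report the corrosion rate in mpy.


Apply the mpy weight-loss relation: CR = 534 * W / (D * A * T)
Numerator: 534 * 221.5 = 118281.0
Denominator: 3.6 * 1.6 * 1378 = 7937.28
CR = 118281.0 / 7937.28 = 14.90196 mpy

14.90196 mpy


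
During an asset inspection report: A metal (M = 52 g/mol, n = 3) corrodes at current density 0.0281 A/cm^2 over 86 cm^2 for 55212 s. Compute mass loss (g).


Apply Faraday's law: m = i*A*t*M / (n*F)
Total charge passed Q = i*A*t = 0.0281*86*55212 = 133425.3192 C
m = Q*M/(n*F) = 133425.3192*52/(3*96485) = 23.97 g

23.97 g


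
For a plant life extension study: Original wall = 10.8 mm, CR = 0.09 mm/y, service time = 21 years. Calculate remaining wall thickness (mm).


Remaining wall = original − CR × time
t = 10.8 − 0.09*21 = 10.8 − 1.89 = 8.91 mm

8.91 mm


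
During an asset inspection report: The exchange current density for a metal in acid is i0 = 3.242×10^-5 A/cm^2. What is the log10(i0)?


i0 = 3.242×10^-5 A/cm^2
log10(i0) = -4.489

-4.489


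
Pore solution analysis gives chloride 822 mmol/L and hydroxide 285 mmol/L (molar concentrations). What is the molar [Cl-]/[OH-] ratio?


Threshold parameter = [Cl-] / [OH-] (molar basis; both in mmol/L, so units cancel)
Ratio = 822 / 285 = 2.88

2.88


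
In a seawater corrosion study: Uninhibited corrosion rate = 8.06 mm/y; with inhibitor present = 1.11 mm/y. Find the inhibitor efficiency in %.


Apply the inhibitor-efficiency definition: IE = (CR_blank − CR_inh)/CR_blank × 100
IE = (8.06 − 1.11) / 8.06 × 100
IE = 6.95 / 8.06 × 100 = 86.2 %

86.2 %


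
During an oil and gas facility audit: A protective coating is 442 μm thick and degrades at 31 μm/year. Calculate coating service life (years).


Service life = thickness / degradation rate
Life = 442 / 31 = 14.3 years

14.3 years


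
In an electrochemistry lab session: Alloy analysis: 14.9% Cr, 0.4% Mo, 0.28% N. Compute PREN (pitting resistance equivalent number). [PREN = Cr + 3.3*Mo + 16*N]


Apply the PREN formula: PREN = Cr + 3.3*Mo + 16*N
PREN = 14.9 + 3.3*0.4 + 16*0.28
PREN = 14.9 + 1.32 + 4.48 = 20.7

20.7


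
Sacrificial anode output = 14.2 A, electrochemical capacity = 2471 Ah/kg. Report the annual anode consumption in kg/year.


Annual consumption = current * hours per year / capacity
Rate = 14.2 * 8760 / 2471 = 50.3 kg/year

50.3 kg/year


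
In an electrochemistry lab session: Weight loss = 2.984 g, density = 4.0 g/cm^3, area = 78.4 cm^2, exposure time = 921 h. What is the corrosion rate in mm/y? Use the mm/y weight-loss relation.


Apply the mm/y weight-loss relation: CR = 87600 * W / (D * A * T)
Numerator: 87600 * 2.984 = 261398.4
Denominator: 4.0 * 78.4 * 921 = 288825.6
CR = 261398.4 / 288825.6 = 0.90504 mm/y

0.90504 mm/y


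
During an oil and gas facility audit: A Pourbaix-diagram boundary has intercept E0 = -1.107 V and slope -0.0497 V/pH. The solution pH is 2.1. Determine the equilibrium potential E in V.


Apply the Pourbaix line equation: E = E0 + slope*pH
E = -1.107 + (-0.0497)*2.1 = -1.107 + (-0.10437) = -1.21137 V
Rounded to 4 decimal places: E = -1.2114 V

-1.2114 V


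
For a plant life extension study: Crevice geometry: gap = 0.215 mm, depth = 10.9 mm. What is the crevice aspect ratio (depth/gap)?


Aspect ratio = depth / gap
Ratio = 10.9 / 0.215 = 50.7

50.7


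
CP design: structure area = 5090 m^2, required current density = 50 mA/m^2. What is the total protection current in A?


I = area * current density, then convert mA → A (÷1000)
I = 5090 * 50 / 1000 = 254.5 A

254.5 A


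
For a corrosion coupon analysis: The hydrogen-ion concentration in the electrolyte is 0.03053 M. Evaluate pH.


pH = −log10[H+]
pH = −log10(0.03053) = 1.52

1.52


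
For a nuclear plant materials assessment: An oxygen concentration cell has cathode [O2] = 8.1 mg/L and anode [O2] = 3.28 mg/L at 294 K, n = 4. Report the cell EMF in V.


Apply the Nernst concentration-cell relation: E = (RT/nF)*ln(C_cathode/C_anode)
RT/nF = 8.314*294/(4*96485) = 0.00633341 V
ln(8.1/3.28) = 0.90402
E = 0.00633341 * 0.90402 = 0.00573 V

0.00573 V


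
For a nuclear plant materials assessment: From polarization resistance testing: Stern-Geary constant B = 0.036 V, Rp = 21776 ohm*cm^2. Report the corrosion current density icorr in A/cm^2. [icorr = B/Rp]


Apply the Stern-Geary relation: icorr = B / Rp
icorr = 0.036 / 21776 = 1.653×10^-6 A/cm^2

1.653×10^-6 A/cm^2


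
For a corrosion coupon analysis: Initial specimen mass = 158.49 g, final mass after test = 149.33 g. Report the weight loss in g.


Weight loss = initial − final
WL = 158.49 − 149.33 = 9.16 g

9.16 g


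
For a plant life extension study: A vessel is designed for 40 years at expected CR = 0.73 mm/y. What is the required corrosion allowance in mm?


Corrosion allowance = CR × design life
CA = 0.73 * 40 = 29.2 mm

29.2 mm


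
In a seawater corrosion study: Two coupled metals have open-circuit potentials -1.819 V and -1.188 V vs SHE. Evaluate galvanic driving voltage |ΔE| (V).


Driving voltage is the absolute potential difference.
|ΔE| = |-1.819 − (-1.188)| = 0.631 V

0.631 V


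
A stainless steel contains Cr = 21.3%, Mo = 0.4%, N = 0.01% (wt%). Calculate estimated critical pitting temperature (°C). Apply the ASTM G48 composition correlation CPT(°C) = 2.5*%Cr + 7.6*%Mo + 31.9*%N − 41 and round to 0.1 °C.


Apply the ASTM G48 empirical CPT estimate: CPT(°C) = 2.5*%Cr + 7.6*%Mo + 31.9*%N − 41
2.5*21.3 = 53.25; 7.6*0.4 = 3.04; 31.9*0.01 = 0.319
CPT = 53.25 + 3.04 + 0.319 − 41 = 15.609 °C
Rounded to 0.1 °C: CPT ≈ 15.6 °C

15.6 °C


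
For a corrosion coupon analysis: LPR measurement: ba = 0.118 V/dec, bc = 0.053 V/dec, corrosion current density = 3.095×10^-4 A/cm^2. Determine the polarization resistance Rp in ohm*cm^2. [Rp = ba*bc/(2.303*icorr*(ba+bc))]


Apply the Stern-Geary equation: Rp = ba*bc / (2.303*icorr*(ba+bc))
ba*bc = 0.118*0.053 = 0.006254
ba+bc = 0.171; 2.303*icorr*(ba+bc) = 2.303*3.095×10^-4*0.171 = 1.2188512×10^-4
Rp = 0.006254 / 1.2188512×10^-4 = 51.31 ohm*cm^2

51.31 ohm*cm^2


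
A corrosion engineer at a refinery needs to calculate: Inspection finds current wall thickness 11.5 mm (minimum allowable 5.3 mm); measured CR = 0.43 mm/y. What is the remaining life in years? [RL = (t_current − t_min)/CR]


Apply the remaining-life relation: RL = (t_current − t_min) / CR
RL = (11.5 − 5.3) / 0.43 = 6.2 / 0.43 = 14.4 years

14.4 years


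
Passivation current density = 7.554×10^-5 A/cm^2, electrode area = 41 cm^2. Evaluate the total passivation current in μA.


I = i_pass * A, then convert A → μA (×10^6)
I = 7.554×10^-5 * 41 * 10^6 = 3097.14 μA

3097.14 μA


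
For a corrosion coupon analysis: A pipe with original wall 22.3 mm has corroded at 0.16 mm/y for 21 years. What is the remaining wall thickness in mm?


Remaining wall = original − CR × time
t = 22.3 − 0.16*21 = 22.3 − 3.36 = 18.94 mm

18.94 mm


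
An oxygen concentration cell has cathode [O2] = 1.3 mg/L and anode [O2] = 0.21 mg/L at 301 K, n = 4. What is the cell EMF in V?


Apply the Nernst concentration-cell relation: E = (RT/nF)*ln(C_cathode/C_anode)
RT/nF = 8.314*301/(4*96485) = 0.0064842 V
ln(1.3/0.21) = 1.82301
E = 0.0064842 * 1.82301 = 0.01182 V

0.01182 V


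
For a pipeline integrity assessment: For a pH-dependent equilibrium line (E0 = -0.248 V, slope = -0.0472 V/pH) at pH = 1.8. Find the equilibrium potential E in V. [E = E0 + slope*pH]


Apply the Pourbaix line equation: E = E0 + slope*pH
E = -0.248 + (-0.0472)*1.8 = -0.248 + (-0.08496) = -0.33296 V
Rounded to 3 decimal places: E = -0.333 V

-0.333 V


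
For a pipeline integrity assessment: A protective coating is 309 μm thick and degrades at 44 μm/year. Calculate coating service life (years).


Service life = thickness / degradation rate
Life = 309 / 44 = 7.0 years

7.0 years


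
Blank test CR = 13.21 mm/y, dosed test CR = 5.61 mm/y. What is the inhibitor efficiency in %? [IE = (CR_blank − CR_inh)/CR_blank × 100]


Apply the inhibitor-efficiency definition: IE = (CR_blank − CR_inh)/CR_blank × 100
IE = (13.21 − 5.61) / 13.21 × 100
IE = 7.6 / 13.21 × 100 = 57.5 %

57.5 %


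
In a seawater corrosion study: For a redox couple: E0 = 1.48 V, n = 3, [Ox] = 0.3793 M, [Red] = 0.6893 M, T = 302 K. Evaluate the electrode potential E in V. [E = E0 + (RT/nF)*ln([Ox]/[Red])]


Apply the Nernst equation: E = E0 + (RT/nF)*ln([Ox]/[Red])
Step 1: RT/nF = 8.314*302/(3*96485) = 0.00867433 V
Step 2: [Ox]/[Red] = 0.3793/0.6893 = 0.550268
Step 3: ln(0.550268) = -0.59735
Step 4: correction = 0.00867433 * -0.59735 = -0.0052 V
E = 1.48 + -0.0052 = 1.4748 V

1.4748 V


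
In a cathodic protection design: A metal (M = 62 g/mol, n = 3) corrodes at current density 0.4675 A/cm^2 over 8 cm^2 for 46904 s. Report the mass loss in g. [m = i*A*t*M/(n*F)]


Apply Faraday's law: m = i*A*t*M / (n*F)
Total charge passed Q = i*A*t = 0.4675*8*46904 = 175420.96 C
m = Q*M/(n*F) = 175420.96*62/(3*96485) = 37.57441 g

37.57441 g


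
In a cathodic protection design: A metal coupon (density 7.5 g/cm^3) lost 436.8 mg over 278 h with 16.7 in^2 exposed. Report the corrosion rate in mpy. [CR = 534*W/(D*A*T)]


Apply the mpy weight-loss relation: CR = 534 * W / (D * A * T)
Numerator: 534 * 436.8 = 233251.2
Denominator: 7.5 * 16.7 * 278 = 34819.5
CR = 233251.2 / 34819.5 = 6.6989 mpy

6.6989 mpy


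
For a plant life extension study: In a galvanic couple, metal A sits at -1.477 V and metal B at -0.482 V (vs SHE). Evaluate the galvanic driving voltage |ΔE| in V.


Driving voltage is the absolute potential difference.
|ΔE| = |-1.477 − (-0.482)| = 0.995 V

0.995 V


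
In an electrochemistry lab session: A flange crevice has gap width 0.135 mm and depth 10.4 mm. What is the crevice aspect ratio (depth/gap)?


Aspect ratio = depth / gap
Ratio = 10.4 / 0.135 = 77.0

77.0


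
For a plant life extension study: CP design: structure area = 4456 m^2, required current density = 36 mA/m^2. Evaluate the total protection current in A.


I = area * current density, then convert mA → A (÷1000)
I = 4456 * 36 / 1000 = 160.42 A

160.42 A


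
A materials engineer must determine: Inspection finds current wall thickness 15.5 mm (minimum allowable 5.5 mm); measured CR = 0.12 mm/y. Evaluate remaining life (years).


Apply the remaining-life relation: RL = (t_current − t_min) / CR
RL = (15.5 − 5.5) / 0.12 = 10.0 / 0.12 = 83.3 years

83.3 years


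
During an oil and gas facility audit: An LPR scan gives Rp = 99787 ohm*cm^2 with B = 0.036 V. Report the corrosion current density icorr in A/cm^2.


Apply the Stern-Geary relation: icorr = B / Rp
icorr = 0.036 / 99787 = 3.608×10^-7 A/cm^2

3.608×10^-7 A/cm^2


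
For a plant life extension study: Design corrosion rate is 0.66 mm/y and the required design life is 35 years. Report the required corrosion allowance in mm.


Corrosion allowance = CR × design life
CA = 0.66 * 35 = 23.1 mm

23.1 mm


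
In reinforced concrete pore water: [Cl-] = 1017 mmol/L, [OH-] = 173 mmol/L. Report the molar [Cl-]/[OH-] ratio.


Threshold parameter = [Cl-] / [OH-] (molar basis; both in mmol/L, so units cancel)
Ratio = 1017 / 173 = 5.88

5.88


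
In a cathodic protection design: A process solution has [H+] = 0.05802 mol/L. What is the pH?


pH = −log10[H+]
pH = −log10(0.05802) = 1.24

1.24


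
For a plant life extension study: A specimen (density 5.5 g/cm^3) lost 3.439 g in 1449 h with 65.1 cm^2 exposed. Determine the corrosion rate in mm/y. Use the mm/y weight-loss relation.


Apply the mm/y weight-loss relation: CR = 87600 * W / (D * A * T)
Numerator: 87600 * 3.439 = 301256.4
Denominator: 5.5 * 65.1 * 1449 = 518814.45
CR = 301256.4 / 518814.45 = 0.580663 mm/y

0.580663 mm/y


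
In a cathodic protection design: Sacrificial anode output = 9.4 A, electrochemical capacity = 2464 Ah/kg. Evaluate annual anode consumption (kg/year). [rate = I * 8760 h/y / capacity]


Annual consumption = current * hours per year / capacity
Rate = 9.4 * 8760 / 2464 = 33.4 kg/year

33.4 kg/year


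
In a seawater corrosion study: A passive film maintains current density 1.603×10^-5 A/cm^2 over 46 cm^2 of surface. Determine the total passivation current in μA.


I = i_pass * A, then convert A → μA (×10^6)
I = 1.603×10^-5 * 46 * 10^6 = 737.38 μA

737.38 μA


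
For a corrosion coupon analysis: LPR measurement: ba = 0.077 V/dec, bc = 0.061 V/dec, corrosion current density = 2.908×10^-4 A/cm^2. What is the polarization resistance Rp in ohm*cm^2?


Apply the Stern-Geary equation: Rp = ba*bc / (2.303*icorr*(ba+bc))
ba*bc = 0.077*0.061 = 0.004697
ba+bc = 0.138; 2.303*icorr*(ba+bc) = 2.303*2.908×10^-4*0.138 = 9.2420311×10^-5
Rp = 0.004697 / 9.2420311×10^-5 = 50.8 ohm*cm^2

50.8 ohm*cm^2


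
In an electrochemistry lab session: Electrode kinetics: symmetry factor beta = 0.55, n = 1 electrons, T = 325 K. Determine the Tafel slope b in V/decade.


Apply the Tafel slope relation: b = 2.303*R*T/(beta*n*F)
Numerator: 2.303 * 8.314 * 325 = 6222.82
Denominator: 0.55 * 1 * 96485 = 53066.75
b = 6222.82 / 53066.75 = 0.1173 V/decade

0.1173 V/decade


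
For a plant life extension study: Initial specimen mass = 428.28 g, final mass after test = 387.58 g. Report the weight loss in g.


Weight loss = initial − final
WL = 428.28 − 387.58 = 40.7 g

40.7 g


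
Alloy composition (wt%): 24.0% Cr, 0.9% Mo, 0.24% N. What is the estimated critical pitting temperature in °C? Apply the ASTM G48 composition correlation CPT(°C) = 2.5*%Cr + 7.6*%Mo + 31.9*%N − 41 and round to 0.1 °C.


Apply the ASTM G48 empirical CPT estimate: CPT(°C) = 2.5*%Cr + 7.6*%Mo + 31.9*%N − 41
2.5*24.0 = 60; 7.6*0.9 = 6.84; 31.9*0.24 = 7.656
CPT = 60 + 6.84 + 7.656 − 41 = 33.496 °C
Rounded to 0.1 °C: CPT ≈ 33.5 °C

33.5 °C


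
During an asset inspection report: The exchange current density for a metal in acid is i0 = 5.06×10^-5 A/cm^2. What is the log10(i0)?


i0 = 5.06×10^-5 A/cm^2
log10(i0) = -4.296

-4.296


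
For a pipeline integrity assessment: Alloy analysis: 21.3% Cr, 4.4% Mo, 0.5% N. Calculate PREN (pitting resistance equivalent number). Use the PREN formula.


Apply the PREN formula: PREN = Cr + 3.3*Mo + 16*N
PREN = 21.3 + 3.3*4.4 + 16*0.5
PREN = 21.3 + 14.52 + 8.0 = 43.82

43.82


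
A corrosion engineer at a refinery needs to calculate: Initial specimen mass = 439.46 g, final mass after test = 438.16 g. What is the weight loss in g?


Weight loss = initial − final
WL = 439.46 − 438.16 = 1.3 g

1.3 g


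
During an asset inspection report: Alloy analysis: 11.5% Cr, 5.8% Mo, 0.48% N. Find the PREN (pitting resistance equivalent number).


Apply the PREN formula: PREN = Cr + 3.3*Mo + 16*N
PREN = 11.5 + 3.3*5.8 + 16*0.48
PREN = 11.5 + 19.14 + 7.68 = 38.32

38.32


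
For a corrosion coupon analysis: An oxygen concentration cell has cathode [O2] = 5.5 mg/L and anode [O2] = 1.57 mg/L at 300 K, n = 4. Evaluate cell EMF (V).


Apply the Nernst concentration-cell relation: E = (RT/nF)*ln(C_cathode/C_anode)
RT/nF = 8.314*300/(4*96485) = 0.00646266 V
ln(5.5/1.57) = 1.25367
E = 0.00646266 * 1.25367 = 0.0081 V

0.0081 V


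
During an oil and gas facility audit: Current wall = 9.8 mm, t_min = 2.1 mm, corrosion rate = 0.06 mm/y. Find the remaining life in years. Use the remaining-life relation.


Apply the remaining-life relation: RL = (t_current − t_min) / CR
RL = (9.8 − 2.1) / 0.06 = 7.7 / 0.06 = 128.3 years

128.3 years


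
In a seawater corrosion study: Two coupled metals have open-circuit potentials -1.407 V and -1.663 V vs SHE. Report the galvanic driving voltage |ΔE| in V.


Driving voltage is the absolute potential difference.
|ΔE| = |-1.407 − (-1.663)| = 0.256 V

0.256 V


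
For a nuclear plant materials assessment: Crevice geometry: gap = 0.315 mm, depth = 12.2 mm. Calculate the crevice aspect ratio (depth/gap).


Aspect ratio = depth / gap
Ratio = 12.2 / 0.315 = 38.7

38.7


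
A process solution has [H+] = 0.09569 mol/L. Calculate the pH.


pH = −log10[H+]
pH = −log10(0.09569) = 1.02

1.02


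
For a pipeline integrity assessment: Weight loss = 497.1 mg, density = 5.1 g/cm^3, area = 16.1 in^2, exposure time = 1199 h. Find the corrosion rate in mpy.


Apply the mpy weight-loss relation: CR = 534 * W / (D * A * T)
Numerator: 534 * 497.1 = 265451.4
Denominator: 5.1 * 16.1 * 1199 = 98449.89
CR = 265451.4 / 98449.89 = 2.6963 mpy

2.6963 mpy


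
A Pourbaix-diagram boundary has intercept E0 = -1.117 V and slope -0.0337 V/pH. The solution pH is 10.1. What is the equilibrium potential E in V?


Apply the Pourbaix line equation: E = E0 + slope*pH
E = -1.117 + (-0.0337)*10.1 = -1.117 + (-0.34037) = -1.45737 V
Rounded to 4 decimal places: E = -1.4574 V

-1.4574 V


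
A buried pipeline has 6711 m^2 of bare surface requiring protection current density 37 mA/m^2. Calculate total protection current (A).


I = area * current density, then convert mA → A (÷1000)
I = 6711 * 37 / 1000 = 248.31 A

248.31 A


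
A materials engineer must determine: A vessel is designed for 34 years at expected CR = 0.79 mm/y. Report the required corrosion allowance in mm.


Corrosion allowance = CR × design life
CA = 0.79 * 34 = 26.86 mm

26.86 mm


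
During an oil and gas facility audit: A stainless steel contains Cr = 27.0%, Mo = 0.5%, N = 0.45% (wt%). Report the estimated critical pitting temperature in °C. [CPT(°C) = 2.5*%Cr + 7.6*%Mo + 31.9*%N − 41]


Apply the ASTM G48 empirical CPT estimate: CPT(°C) = 2.5*%Cr + 7.6*%Mo + 31.9*%N − 41
2.5*27.0 = 67.5; 7.6*0.5 = 3.8; 31.9*0.45 = 14.355
CPT = 67.5 + 3.8 + 14.355 − 41 = 44.655 °C
Rounded to 0.1 °C: CPT ≈ 44.7 °C

44.7 °C


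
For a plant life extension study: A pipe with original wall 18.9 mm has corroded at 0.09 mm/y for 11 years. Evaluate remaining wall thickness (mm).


Remaining wall = original − CR × time
t = 18.9 − 0.09*11 = 18.9 − 0.99 = 17.91 mm

17.91 mm
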